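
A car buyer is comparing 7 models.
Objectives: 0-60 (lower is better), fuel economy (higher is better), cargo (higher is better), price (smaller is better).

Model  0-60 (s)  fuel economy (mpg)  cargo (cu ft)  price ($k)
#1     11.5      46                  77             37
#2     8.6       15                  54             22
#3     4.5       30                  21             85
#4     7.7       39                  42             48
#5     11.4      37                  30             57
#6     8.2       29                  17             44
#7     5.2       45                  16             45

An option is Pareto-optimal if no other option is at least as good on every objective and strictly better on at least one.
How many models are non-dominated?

#1: not dominated (best fuel economy).
#2: not dominated (best price).
#3: not dominated (best 0-60).
#4: not dominated.
#5: dominated by #4 (0-60 7.7≤11.4, fuel economy 39≥37, cargo 42≥30, price 48≤57).
#6: not dominated.
#7: not dominated.
Pareto-optimal: #1, #2, #3, #4, #6, #7 → 6.

6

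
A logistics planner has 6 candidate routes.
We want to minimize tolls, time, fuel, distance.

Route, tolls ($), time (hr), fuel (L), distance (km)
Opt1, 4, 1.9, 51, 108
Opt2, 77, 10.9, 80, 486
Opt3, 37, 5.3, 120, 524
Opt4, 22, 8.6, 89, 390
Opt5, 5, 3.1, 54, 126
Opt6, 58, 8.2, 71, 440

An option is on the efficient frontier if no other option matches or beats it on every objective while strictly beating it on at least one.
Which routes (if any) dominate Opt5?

Opt1: tolls 4≤5, time 1.9≤3.1, fuel 51≤54, distance 108≤126 — dominates Opt5.
Others (Opt2, Opt3, Opt4, Opt6) are each worse than Opt5 on at least one objective.

Opt1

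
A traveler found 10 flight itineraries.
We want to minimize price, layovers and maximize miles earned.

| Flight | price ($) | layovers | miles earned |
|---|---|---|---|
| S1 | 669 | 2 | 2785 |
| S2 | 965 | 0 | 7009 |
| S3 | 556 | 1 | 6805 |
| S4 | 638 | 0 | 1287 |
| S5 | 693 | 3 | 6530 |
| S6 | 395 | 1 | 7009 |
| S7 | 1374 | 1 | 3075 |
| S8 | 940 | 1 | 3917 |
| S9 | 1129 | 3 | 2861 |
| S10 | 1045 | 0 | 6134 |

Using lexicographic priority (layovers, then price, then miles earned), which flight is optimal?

S4

First minimize layovers: best is 0, kept {S2, S4, S10}.
Then minimize price: best is 638, kept {S4}.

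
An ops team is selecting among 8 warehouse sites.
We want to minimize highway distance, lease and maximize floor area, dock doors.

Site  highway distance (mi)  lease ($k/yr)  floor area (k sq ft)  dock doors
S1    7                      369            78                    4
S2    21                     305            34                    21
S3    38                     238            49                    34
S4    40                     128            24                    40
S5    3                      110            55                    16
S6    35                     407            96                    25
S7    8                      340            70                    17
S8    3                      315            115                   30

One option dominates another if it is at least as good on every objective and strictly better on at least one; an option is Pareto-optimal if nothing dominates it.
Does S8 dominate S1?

Yes

S8 vs S1: highway distance 3≤7, lease 315≤369, floor area 115≥78, dock doors 30≥4 — S8 is at least as good on every objective with at least one strict improvement.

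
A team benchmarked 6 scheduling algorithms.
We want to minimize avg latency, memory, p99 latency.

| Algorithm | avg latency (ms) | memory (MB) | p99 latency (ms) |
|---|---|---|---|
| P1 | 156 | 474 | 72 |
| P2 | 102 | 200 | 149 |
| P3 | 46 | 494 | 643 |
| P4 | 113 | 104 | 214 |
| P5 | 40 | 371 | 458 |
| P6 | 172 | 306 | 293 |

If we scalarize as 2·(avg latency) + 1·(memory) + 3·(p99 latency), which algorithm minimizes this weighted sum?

P1: 2·156 + 1·474 + 3·72 = 1002
P2: 2·102 + 1·200 + 3·149 = 851
P3: 2·46 + 1·494 + 3·643 = 2515
P4: 2·113 + 1·104 + 3·214 = 972
P5: 2·40 + 1·371 + 3·458 = 1825
P6: 2·172 + 1·306 + 3·293 = 1529
Lowest: P2 at 851.

P2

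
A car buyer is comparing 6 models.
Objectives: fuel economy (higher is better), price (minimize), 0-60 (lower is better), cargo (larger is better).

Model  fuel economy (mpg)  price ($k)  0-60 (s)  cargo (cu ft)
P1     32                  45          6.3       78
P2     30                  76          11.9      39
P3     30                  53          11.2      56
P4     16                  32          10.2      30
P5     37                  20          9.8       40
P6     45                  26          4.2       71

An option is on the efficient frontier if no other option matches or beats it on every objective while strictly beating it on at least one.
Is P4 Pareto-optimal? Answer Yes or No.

No

P5 vs P4: fuel economy 37≥16, price 20≤32, 0-60 9.8≤10.2, cargo 40≥30 — P5 is at least as good on every objective and strictly better on at least one, so P5 dominates P4.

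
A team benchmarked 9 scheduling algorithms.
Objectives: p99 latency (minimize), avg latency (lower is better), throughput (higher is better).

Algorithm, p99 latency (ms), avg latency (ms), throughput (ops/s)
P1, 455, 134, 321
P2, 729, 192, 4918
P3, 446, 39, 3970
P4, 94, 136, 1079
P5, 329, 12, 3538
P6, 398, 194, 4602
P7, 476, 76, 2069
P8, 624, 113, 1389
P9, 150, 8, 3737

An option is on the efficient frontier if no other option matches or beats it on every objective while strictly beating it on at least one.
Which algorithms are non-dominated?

P2, P3, P4, P6, P9

P1: dominated by P3 (p99 latency 446≤455, avg latency 39≤134, throughput 3970≥321).
P2: not dominated (best throughput).
P3: not dominated.
P4: not dominated (best p99 latency).
P5: dominated by P9 (p99 latency 150≤329, avg latency 8≤12, throughput 3737≥3538).
P6: not dominated.
P7: dominated by P3 (p99 latency 446≤476, avg latency 39≤76, throughput 3970≥2069).
P8: dominated by P3 (p99 latency 446≤624, avg latency 39≤113, throughput 3970≥1389).
P9: not dominated (best avg latency).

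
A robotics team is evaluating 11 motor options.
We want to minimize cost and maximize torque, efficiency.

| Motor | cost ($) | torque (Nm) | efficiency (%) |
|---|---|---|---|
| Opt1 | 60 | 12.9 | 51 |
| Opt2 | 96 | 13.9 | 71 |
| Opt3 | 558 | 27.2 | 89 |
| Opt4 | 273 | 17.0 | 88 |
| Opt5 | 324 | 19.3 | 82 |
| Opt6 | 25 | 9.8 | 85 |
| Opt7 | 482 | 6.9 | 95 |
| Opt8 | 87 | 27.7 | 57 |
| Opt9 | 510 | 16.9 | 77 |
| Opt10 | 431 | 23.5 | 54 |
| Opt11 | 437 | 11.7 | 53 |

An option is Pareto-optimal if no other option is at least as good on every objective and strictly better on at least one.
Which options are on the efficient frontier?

Opt1: not dominated.
Opt2: not dominated.
Opt3: not dominated.
Opt4: not dominated.
Opt5: not dominated.
Opt6: not dominated (best cost).
Opt7: not dominated (best efficiency).
Opt8: not dominated (best torque).
Opt9: dominated by Opt4 (cost 273≤510, torque 17.0≥16.9, efficiency 88≥77).
Opt10: dominated by Opt8 (cost 87≤431, torque 27.7≥23.5, efficiency 57≥54).
Opt11: dominated by Opt2 (cost 96≤437, torque 13.9≥11.7, efficiency 71≥53).

Opt1, Opt2, Opt3, Opt4, Opt5, Opt6, Opt7, Opt8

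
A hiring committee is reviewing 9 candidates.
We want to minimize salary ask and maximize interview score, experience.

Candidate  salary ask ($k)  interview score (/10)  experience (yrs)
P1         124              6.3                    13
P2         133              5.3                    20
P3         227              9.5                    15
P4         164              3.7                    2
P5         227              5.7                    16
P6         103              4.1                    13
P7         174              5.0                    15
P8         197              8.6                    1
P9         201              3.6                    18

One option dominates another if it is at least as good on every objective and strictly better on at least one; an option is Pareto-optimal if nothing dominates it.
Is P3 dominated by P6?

P6 vs P3: P6 is worse on interview score (4.1 vs 9.5), so it does not dominate P3.

No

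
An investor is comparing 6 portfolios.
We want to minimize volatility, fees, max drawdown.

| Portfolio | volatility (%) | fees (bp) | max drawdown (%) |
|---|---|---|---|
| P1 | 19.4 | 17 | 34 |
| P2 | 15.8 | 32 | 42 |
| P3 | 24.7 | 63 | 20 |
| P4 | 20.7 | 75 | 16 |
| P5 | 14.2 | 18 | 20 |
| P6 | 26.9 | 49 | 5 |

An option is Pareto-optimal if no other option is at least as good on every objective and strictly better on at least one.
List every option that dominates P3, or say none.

P5: volatility 14.2≤24.7, fees 18≤63, max drawdown 20≤20 — dominates P3.
Others (P1, P2, P4, P6) are each worse than P3 on at least one objective.

P5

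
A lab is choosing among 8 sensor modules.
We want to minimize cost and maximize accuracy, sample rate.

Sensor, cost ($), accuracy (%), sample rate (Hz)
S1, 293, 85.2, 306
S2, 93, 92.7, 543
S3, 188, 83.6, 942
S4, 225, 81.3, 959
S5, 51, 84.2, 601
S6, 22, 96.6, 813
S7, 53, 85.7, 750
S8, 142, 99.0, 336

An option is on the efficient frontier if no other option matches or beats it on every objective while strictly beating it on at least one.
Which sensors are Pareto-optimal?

S3, S4, S6, S8

S1: dominated by S2 (cost 93≤293, accuracy 92.7≥85.2, sample rate 543≥306).
S2: dominated by S6 (cost 22≤93, accuracy 96.6≥92.7, sample rate 813≥543).
S3: not dominated.
S4: not dominated (best sample rate).
S5: dominated by S6 (cost 22≤51, accuracy 96.6≥84.2, sample rate 813≥601).
S6: not dominated (best cost).
S7: dominated by S6 (cost 22≤53, accuracy 96.6≥85.7, sample rate 813≥750).
S8: not dominated (best accuracy).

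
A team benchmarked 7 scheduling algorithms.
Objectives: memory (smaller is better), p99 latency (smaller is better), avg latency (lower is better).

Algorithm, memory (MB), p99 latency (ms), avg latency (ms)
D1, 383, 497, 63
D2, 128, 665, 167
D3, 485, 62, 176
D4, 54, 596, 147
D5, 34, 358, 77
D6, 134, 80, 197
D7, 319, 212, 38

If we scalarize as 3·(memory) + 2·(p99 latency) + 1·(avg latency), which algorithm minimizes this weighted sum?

D6

D1: 3·383 + 2·497 + 1·63 = 2206
D2: 3·128 + 2·665 + 1·167 = 1881
D3: 3·485 + 2·62 + 1·176 = 1755
D4: 3·54 + 2·596 + 1·147 = 1501
D5: 3·34 + 2·358 + 1·77 = 895
D6: 3·134 + 2·80 + 1·197 = 759
D7: 3·319 + 2·212 + 1·38 = 1419
Lowest: D6 at 759.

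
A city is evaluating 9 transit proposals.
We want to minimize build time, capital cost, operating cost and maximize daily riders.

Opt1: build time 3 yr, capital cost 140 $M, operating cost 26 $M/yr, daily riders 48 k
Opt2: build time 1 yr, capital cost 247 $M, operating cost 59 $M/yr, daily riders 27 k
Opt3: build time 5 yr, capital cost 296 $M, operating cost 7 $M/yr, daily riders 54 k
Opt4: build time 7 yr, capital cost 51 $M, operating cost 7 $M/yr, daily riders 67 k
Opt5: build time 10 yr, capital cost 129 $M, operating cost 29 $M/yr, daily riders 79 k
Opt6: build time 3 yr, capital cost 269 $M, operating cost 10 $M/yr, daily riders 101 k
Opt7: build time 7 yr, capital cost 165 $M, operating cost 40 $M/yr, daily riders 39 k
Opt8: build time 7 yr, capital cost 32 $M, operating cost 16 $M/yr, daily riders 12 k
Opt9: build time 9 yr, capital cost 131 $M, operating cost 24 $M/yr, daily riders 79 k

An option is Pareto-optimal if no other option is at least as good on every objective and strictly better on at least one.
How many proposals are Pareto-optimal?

Opt1: not dominated.
Opt2: not dominated (best build time).
Opt3: not dominated.
Opt4: not dominated.
Opt5: not dominated.
Opt6: not dominated (best daily riders).
Opt7: dominated by Opt1 (build time 3≤7, capital cost 140≤165, operating cost 26≤40, daily riders 48≥39).
Opt8: not dominated (best capital cost).
Opt9: not dominated.
Pareto-optimal: Opt1, Opt2, Opt3, Opt4, Opt5, Opt6, Opt8, Opt9 → 8.

8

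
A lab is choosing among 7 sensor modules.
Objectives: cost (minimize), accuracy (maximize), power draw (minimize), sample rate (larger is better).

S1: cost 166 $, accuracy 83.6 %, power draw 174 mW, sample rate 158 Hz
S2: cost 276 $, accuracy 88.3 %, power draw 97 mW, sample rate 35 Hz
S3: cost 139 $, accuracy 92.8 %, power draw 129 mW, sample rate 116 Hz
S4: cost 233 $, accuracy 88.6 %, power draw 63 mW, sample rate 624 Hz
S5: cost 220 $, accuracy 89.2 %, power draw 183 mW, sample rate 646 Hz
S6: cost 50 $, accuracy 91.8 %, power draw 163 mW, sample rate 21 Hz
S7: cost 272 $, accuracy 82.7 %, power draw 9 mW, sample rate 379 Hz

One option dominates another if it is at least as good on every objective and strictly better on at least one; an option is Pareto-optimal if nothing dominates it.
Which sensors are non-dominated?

S1, S3, S4, S5, S6, S7

S1: not dominated.
S2: dominated by S4 (cost 233≤276, accuracy 88.6≥88.3, power draw 63≤97, sample rate 624≥35).
S3: not dominated (best accuracy).
S4: not dominated.
S5: not dominated (best sample rate).
S6: not dominated (best cost).
S7: not dominated (best power draw).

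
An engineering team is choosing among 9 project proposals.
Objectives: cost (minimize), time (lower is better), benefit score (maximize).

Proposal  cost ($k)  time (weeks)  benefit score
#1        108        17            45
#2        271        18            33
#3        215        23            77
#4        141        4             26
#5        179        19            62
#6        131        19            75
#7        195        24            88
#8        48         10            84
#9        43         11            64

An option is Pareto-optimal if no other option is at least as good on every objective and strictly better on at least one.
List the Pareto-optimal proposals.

#1: dominated by #8 (cost 48≤108, time 10≤17, benefit score 84≥45).
#2: dominated by #1 (cost 108≤271, time 17≤18, benefit score 45≥33).
#3: dominated by #8 (cost 48≤215, time 10≤23, benefit score 84≥77).
#4: not dominated (best time).
#5: dominated by #6 (cost 131≤179, time 19≤19, benefit score 75≥62).
#6: dominated by #8 (cost 48≤131, time 10≤19, benefit score 84≥75).
#7: not dominated (best benefit score).
#8: not dominated.
#9: not dominated (best cost).

#4, #7, #8, #9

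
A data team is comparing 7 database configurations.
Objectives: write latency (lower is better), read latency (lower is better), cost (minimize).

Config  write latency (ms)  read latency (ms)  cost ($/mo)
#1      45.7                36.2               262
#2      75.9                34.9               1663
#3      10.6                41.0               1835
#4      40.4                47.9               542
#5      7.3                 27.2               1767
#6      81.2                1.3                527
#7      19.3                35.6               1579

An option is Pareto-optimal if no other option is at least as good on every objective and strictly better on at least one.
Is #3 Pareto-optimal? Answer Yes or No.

No

#5 vs #3: write latency 7.3≤10.6, read latency 27.2≤41.0, cost 1767≤1835 — #5 is at least as good on every objective and strictly better on at least one, so #5 dominates #3.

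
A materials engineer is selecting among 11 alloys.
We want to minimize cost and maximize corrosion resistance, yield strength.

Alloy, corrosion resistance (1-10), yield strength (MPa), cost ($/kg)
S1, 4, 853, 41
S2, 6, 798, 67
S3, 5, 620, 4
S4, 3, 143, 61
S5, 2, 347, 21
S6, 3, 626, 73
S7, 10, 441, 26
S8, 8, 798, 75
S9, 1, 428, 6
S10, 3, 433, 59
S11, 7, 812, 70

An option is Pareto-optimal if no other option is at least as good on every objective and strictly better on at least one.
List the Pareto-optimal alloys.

S1, S2, S3, S7, S8, S11

S1: not dominated (best yield strength).
S2: not dominated.
S3: not dominated (best cost).
S4: dominated by S1 (corrosion resistance 4≥3, yield strength 853≥143, cost 41≤61).
S5: dominated by S3 (corrosion resistance 5≥2, yield strength 620≥347, cost 4≤21).
S6: dominated by S1 (corrosion resistance 4≥3, yield strength 853≥626, cost 41≤73).
S7: not dominated (best corrosion resistance).
S8: not dominated.
S9: dominated by S3 (corrosion resistance 5≥1, yield strength 620≥428, cost 4≤6).
S10: dominated by S1 (corrosion resistance 4≥3, yield strength 853≥433, cost 41≤59).
S11: not dominated.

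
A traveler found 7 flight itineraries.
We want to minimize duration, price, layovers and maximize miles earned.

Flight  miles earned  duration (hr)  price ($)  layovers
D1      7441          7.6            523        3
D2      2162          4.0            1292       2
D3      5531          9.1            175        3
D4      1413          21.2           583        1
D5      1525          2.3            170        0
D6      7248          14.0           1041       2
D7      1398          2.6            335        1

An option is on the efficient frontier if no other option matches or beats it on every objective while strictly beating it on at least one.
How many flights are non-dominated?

5

D1: not dominated (best miles earned).
D2: not dominated.
D3: not dominated.
D4: dominated by D5 (miles earned 1525≥1413, duration 2.3≤21.2, price 170≤583, layovers 0≤1).
D5: not dominated (best duration).
D6: not dominated.
D7: dominated by D5 (miles earned 1525≥1398, duration 2.3≤2.6, price 170≤335, layovers 0≤1).
Pareto-optimal: D1, D2, D3, D5, D6 → 5.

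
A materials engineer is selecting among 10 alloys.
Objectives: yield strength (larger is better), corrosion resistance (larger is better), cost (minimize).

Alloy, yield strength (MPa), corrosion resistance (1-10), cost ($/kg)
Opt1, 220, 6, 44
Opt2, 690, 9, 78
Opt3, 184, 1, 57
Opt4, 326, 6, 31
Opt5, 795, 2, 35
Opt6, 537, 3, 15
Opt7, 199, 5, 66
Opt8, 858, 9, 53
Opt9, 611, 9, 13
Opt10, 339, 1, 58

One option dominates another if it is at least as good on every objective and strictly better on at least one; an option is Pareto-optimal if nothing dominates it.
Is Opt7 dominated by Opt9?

Yes

Opt9 vs Opt7: yield strength 611≥199, corrosion resistance 9≥5, cost 13≤66 — Opt9 is at least as good on every objective with at least one strict improvement.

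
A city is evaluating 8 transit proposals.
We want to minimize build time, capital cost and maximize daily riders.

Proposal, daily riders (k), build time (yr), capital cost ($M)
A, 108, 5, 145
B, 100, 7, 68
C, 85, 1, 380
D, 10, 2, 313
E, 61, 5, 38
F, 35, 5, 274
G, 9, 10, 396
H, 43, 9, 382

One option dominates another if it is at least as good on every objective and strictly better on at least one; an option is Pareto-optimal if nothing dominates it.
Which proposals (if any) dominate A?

B: worse on daily riders (100 vs 108).
C: worse on daily riders (85 vs 108).
D: worse on daily riders (10 vs 108).
E: worse on daily riders (61 vs 108).
F: worse on daily riders (35 vs 108).
G: worse on daily riders (9 vs 108).
H: worse on daily riders (43 vs 108).
No option dominates A.

none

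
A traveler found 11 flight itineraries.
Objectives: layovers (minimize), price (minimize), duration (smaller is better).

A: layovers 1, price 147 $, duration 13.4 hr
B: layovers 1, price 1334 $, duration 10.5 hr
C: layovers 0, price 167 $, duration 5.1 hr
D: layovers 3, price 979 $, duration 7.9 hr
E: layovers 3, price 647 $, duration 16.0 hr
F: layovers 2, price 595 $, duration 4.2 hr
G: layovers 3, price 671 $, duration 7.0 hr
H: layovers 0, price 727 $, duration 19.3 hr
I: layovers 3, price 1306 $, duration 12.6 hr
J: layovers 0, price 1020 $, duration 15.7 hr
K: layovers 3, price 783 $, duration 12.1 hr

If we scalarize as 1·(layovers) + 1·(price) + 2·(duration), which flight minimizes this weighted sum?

A

A: 1·1 + 1·147 + 2·13.4 = 174.8
B: 1·1 + 1·1334 + 2·10.5 = 1356.0
C: 1·0 + 1·167 + 2·5.1 = 177.2
D: 1·3 + 1·979 + 2·7.9 = 997.8
E: 1·3 + 1·647 + 2·16.0 = 682.0
F: 1·2 + 1·595 + 2·4.2 = 605.4
G: 1·3 + 1·671 + 2·7.0 = 688.0
H: 1·0 + 1·727 + 2·19.3 = 765.6
I: 1·3 + 1·1306 + 2·12.6 = 1334.2
J: 1·0 + 1·1020 + 2·15.7 = 1051.4
K: 1·3 + 1·783 + 2·12.1 = 810.2
Lowest: A at 174.8.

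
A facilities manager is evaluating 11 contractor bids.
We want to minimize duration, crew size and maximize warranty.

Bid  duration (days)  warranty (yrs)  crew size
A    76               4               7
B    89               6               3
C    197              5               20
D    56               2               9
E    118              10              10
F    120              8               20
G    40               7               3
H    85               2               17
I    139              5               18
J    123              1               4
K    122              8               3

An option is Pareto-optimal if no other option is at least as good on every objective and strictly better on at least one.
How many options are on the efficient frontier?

3

A: dominated by G (duration 40≤76, warranty 7≥4, crew size 3≤7).
B: dominated by G (duration 40≤89, warranty 7≥6, crew size 3≤3).
C: dominated by B (duration 89≤197, warranty 6≥5, crew size 3≤20).
D: dominated by G (duration 40≤56, warranty 7≥2, crew size 3≤9).
E: not dominated (best warranty).
F: dominated by E (duration 118≤120, warranty 10≥8, crew size 10≤20).
G: not dominated (best duration).
H: dominated by A (duration 76≤85, warranty 4≥2, crew size 7≤17).
I: dominated by B (duration 89≤139, warranty 6≥5, crew size 3≤18).
J: dominated by B (duration 89≤123, warranty 6≥1, crew size 3≤4).
K: not dominated.
Pareto-optimal: E, G, K → 3.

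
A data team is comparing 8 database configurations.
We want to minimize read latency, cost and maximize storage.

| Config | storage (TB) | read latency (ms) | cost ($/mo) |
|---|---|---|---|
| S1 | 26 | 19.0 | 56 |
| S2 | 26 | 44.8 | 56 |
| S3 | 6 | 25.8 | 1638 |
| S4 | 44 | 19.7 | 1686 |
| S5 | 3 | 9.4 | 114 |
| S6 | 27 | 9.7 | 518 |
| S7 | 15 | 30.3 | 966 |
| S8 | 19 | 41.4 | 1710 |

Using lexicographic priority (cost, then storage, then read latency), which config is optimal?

First minimize cost: best is 56, kept {S1, S2}.
Then maximize storage: best is 26, kept {S1, S2}.
Then minimize read latency: best is 19.0, kept {S1}.

S1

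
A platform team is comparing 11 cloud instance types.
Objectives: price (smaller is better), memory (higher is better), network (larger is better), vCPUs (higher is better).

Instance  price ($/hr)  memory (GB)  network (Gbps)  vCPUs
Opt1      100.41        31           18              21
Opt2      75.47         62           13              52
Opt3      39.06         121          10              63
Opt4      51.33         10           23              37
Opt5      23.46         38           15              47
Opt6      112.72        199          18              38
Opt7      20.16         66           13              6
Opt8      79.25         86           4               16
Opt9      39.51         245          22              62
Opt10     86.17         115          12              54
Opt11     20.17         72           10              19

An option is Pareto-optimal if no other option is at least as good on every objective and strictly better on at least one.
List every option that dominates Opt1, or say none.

Opt9: price 39.51≤100.41, memory 245≥31, network 22≥18, vCPUs 62≥21 — dominates Opt1.
Others (Opt2, Opt3, Opt4, Opt5, Opt6, Opt7, Opt8, Opt10, Opt11) are each worse than Opt1 on at least one objective.

Opt9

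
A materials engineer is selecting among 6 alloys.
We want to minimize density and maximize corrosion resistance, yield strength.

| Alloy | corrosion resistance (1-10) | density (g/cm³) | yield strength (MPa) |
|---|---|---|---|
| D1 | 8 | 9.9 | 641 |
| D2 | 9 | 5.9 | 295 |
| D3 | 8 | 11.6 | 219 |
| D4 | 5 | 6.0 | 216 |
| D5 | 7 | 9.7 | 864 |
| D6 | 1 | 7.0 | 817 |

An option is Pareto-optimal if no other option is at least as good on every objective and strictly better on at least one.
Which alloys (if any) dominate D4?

D2: corrosion resistance 9≥5, density 5.9≤6.0, yield strength 295≥216 — dominates D4.
Others (D1, D3, D5, D6) are each worse than D4 on at least one objective.

D2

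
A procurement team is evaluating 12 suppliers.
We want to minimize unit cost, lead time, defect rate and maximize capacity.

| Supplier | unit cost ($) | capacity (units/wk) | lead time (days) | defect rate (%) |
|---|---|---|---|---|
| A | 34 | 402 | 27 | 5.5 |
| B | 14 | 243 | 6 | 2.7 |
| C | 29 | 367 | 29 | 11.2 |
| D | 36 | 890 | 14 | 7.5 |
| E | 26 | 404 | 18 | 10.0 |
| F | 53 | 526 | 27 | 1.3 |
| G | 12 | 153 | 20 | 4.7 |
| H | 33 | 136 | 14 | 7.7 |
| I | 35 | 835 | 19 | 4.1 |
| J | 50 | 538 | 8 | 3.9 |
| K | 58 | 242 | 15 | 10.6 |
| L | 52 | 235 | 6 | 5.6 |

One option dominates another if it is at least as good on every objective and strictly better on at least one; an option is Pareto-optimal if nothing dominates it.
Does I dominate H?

I vs H: I is worse on unit cost (35 vs 33), so it does not dominate H.

No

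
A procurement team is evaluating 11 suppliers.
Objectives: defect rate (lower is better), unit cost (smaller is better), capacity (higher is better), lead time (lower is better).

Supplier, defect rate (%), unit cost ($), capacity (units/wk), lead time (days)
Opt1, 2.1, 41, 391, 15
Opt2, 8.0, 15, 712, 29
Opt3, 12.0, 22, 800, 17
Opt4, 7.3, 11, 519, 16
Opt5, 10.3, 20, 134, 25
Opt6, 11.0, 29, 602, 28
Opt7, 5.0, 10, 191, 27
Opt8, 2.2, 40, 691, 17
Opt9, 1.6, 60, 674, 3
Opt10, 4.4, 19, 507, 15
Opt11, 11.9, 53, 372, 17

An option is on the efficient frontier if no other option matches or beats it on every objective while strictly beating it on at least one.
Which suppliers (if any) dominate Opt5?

Opt4, Opt10

Opt4: defect rate 7.3≤10.3, unit cost 11≤20, capacity 519≥134, lead time 16≤25 — dominates Opt5.
Opt10: defect rate 4.4≤10.3, unit cost 19≤20, capacity 507≥134, lead time 15≤25 — dominates Opt5.
Others (Opt1, Opt2, Opt3, Opt6, Opt7, Opt8, Opt9, Opt11) are each worse than Opt5 on at least one objective.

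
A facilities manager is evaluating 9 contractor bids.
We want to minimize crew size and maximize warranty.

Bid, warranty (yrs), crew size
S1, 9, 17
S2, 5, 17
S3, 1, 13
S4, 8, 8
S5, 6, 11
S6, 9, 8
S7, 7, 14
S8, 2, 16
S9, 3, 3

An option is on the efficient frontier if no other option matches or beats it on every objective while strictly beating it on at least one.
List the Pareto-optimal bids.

S1: dominated by S6 (warranty 9≥9, crew size 8≤17).
S2: dominated by S1 (warranty 9≥5, crew size 17≤17).
S3: dominated by S4 (warranty 8≥1, crew size 8≤13).
S4: dominated by S6 (warranty 9≥8, crew size 8≤8).
S5: dominated by S4 (warranty 8≥6, crew size 8≤11).
S6: not dominated.
S7: dominated by S4 (warranty 8≥7, crew size 8≤14).
S8: dominated by S4 (warranty 8≥2, crew size 8≤16).
S9: not dominated (best crew size).

S6, S9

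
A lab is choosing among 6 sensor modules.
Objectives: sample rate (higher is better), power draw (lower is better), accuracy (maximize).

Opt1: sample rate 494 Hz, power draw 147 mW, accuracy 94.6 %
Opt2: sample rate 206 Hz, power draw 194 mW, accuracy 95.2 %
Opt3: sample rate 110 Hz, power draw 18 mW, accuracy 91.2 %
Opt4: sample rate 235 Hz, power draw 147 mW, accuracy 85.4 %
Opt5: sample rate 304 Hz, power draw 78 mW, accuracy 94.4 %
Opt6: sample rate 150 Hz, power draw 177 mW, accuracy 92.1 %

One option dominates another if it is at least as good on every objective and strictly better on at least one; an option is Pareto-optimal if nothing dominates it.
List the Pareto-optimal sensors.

Opt1: not dominated (best sample rate).
Opt2: not dominated (best accuracy).
Opt3: not dominated (best power draw).
Opt4: dominated by Opt1 (sample rate 494≥235, power draw 147≤147, accuracy 94.6≥85.4).
Opt5: not dominated.
Opt6: dominated by Opt1 (sample rate 494≥150, power draw 147≤177, accuracy 94.6≥92.1).

Opt1, Opt2, Opt3, Opt5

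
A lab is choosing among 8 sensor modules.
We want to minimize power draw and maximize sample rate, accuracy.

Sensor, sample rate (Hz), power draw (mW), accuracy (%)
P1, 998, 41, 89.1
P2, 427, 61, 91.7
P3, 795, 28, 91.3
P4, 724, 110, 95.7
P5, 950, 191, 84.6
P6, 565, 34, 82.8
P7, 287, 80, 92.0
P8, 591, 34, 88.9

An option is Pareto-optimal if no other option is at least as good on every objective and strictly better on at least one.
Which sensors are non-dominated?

P1: not dominated (best sample rate).
P2: not dominated.
P3: not dominated (best power draw).
P4: not dominated (best accuracy).
P5: dominated by P1 (sample rate 998≥950, power draw 41≤191, accuracy 89.1≥84.6).
P6: dominated by P3 (sample rate 795≥565, power draw 28≤34, accuracy 91.3≥82.8).
P7: not dominated.
P8: dominated by P3 (sample rate 795≥591, power draw 28≤34, accuracy 91.3≥88.9).

P1, P2, P3, P4, P7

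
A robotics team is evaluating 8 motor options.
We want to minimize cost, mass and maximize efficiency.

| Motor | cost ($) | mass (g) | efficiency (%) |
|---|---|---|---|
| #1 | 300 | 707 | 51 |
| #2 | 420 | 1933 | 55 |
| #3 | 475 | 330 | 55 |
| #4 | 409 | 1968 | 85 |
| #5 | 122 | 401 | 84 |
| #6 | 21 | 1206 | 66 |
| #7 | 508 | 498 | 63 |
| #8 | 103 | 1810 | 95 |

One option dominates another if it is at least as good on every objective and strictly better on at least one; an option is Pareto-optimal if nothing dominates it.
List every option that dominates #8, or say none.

none

#1: worse on cost (300 vs 103).
#2: worse on cost (420 vs 103).
#3: worse on cost (475 vs 103).
#4: worse on cost (409 vs 103).
#5: worse on cost (122 vs 103).
#6: worse on efficiency (66 vs 95).
#7: worse on cost (508 vs 103).
No option dominates #8.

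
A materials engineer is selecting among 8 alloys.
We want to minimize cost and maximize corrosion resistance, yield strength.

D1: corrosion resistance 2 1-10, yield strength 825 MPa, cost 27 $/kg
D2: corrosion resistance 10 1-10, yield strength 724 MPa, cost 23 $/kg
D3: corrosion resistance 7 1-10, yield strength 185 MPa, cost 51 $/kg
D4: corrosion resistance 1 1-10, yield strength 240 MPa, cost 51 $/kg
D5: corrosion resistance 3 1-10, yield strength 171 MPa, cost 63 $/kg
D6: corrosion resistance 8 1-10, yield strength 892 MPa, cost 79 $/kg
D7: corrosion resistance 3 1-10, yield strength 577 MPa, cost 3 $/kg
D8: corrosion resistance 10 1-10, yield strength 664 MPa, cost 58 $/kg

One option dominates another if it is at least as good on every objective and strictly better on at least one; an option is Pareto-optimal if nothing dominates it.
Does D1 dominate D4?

D1 vs D4: corrosion resistance 2≥1, yield strength 825≥240, cost 27≤51 — D1 is at least as good on every objective with at least one strict improvement.

Yes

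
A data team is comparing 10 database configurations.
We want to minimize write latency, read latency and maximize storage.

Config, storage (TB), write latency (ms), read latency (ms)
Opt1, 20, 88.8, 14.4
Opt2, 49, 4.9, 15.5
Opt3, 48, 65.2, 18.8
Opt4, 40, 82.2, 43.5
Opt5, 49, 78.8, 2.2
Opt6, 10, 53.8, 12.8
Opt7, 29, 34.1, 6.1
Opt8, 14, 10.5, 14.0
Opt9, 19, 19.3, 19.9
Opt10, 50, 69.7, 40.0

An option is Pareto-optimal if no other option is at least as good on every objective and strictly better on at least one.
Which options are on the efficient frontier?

Opt1: dominated by Opt5 (storage 49≥20, write latency 78.8≤88.8, read latency 2.2≤14.4).
Opt2: not dominated (best write latency).
Opt3: dominated by Opt2 (storage 49≥48, write latency 4.9≤65.2, read latency 15.5≤18.8).
Opt4: dominated by Opt2 (storage 49≥40, write latency 4.9≤82.2, read latency 15.5≤43.5).
Opt5: not dominated (best read latency).
Opt6: dominated by Opt7 (storage 29≥10, write latency 34.1≤53.8, read latency 6.1≤12.8).
Opt7: not dominated.
Opt8: not dominated.
Opt9: dominated by Opt2 (storage 49≥19, write latency 4.9≤19.3, read latency 15.5≤19.9).
Opt10: not dominated (best storage).

Opt2, Opt5, Opt7, Opt8, Opt10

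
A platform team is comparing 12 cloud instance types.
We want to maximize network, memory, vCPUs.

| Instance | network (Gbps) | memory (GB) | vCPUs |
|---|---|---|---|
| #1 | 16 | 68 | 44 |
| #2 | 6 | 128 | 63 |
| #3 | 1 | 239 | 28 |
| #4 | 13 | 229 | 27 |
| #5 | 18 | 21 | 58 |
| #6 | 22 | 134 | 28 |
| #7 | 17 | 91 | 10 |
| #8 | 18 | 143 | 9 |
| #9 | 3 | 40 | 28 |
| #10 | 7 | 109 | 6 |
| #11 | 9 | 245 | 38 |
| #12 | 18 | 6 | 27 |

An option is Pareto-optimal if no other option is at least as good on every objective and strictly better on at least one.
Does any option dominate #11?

#1: worse on memory (68 vs 245).
#2: worse on network (6 vs 9).
#3: worse on network (1 vs 9).
#4: worse on memory (229 vs 245).
#5: worse on memory (21 vs 245).
#6: worse on memory (134 vs 245).
#7: worse on memory (91 vs 245).
#8: worse on memory (143 vs 245).
#9: worse on network (3 vs 9).
#10: worse on network (7 vs 9).
#12: worse on memory (6 vs 245).
No option is at least as good as #11 on every objective and strictly better on one.

No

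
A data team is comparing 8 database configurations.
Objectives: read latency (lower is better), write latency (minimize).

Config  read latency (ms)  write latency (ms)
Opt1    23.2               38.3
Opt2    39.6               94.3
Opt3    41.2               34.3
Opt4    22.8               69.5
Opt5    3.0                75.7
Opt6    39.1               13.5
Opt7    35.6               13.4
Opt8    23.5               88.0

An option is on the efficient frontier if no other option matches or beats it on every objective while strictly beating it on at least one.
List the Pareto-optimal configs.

Opt1: not dominated.
Opt2: dominated by Opt1 (read latency 23.2≤39.6, write latency 38.3≤94.3).
Opt3: dominated by Opt6 (read latency 39.1≤41.2, write latency 13.5≤34.3).
Opt4: not dominated.
Opt5: not dominated (best read latency).
Opt6: dominated by Opt7 (read latency 35.6≤39.1, write latency 13.4≤13.5).
Opt7: not dominated (best write latency).
Opt8: dominated by Opt1 (read latency 23.2≤23.5, write latency 38.3≤88.0).

Opt1, Opt4, Opt5, Opt7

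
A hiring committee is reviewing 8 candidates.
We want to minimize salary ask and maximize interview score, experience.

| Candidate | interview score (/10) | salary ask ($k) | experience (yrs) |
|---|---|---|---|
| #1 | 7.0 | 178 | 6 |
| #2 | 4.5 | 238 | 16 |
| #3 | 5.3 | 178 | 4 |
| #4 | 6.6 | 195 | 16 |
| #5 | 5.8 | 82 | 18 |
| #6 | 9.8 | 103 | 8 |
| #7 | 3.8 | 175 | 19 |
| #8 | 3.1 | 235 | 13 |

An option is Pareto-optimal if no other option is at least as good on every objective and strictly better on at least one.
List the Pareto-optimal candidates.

#1: dominated by #6 (interview score 9.8≥7.0, salary ask 103≤178, experience 8≥6).
#2: dominated by #4 (interview score 6.6≥4.5, salary ask 195≤238, experience 16≥16).
#3: dominated by #1 (interview score 7.0≥5.3, salary ask 178≤178, experience 6≥4).
#4: not dominated.
#5: not dominated (best salary ask).
#6: not dominated (best interview score).
#7: not dominated (best experience).
#8: dominated by #4 (interview score 6.6≥3.1, salary ask 195≤235, experience 16≥13).

#4, #5, #6, #7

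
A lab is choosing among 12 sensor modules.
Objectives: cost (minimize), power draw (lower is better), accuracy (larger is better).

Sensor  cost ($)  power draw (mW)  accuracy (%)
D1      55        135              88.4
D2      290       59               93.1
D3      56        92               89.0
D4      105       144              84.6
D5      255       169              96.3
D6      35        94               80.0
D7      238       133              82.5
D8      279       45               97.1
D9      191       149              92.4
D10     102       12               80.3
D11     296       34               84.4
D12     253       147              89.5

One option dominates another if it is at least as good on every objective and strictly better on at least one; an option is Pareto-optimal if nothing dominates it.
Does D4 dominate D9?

D4 vs D9: D4 is worse on accuracy (84.6 vs 92.4), so it does not dominate D9.

No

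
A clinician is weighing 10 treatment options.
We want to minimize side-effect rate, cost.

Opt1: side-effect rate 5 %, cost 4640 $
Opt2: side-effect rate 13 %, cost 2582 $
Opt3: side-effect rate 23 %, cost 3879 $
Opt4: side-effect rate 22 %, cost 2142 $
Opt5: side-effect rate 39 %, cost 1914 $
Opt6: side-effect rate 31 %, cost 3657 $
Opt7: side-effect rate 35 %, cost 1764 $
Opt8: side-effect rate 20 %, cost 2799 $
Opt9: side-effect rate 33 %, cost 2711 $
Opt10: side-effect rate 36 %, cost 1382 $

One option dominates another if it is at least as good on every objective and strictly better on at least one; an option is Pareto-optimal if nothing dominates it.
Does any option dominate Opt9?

Opt2 vs Opt9: side-effect rate 13≤33, cost 2582≤2711 — Opt2 is at least as good on every objective and strictly better on at least one, so Opt2 dominates Opt9.

Yes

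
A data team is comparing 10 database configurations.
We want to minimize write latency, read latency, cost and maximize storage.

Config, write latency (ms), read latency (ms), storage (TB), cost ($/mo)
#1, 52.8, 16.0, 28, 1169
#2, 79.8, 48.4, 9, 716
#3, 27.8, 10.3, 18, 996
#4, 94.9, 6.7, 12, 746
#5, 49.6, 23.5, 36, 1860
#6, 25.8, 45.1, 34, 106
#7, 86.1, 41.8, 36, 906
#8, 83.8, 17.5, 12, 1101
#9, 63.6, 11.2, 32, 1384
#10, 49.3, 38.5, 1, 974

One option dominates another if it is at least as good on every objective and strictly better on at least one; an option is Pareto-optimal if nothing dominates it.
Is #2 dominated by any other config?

#6 vs #2: write latency 25.8≤79.8, read latency 45.1≤48.4, storage 34≥9, cost 106≤716 — #6 is at least as good on every objective and strictly better on at least one, so #6 dominates #2.

Yes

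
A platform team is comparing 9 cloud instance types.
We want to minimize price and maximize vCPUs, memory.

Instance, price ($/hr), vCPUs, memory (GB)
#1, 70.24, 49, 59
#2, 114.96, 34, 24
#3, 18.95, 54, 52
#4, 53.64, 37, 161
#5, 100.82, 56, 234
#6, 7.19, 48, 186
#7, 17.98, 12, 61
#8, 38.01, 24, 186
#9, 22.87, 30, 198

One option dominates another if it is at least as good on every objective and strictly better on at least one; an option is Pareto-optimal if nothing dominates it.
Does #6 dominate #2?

Yes

#6 vs #2: price 7.19≤114.96, vCPUs 48≥34, memory 186≥24 — #6 is at least as good on every objective with at least one strict improvement.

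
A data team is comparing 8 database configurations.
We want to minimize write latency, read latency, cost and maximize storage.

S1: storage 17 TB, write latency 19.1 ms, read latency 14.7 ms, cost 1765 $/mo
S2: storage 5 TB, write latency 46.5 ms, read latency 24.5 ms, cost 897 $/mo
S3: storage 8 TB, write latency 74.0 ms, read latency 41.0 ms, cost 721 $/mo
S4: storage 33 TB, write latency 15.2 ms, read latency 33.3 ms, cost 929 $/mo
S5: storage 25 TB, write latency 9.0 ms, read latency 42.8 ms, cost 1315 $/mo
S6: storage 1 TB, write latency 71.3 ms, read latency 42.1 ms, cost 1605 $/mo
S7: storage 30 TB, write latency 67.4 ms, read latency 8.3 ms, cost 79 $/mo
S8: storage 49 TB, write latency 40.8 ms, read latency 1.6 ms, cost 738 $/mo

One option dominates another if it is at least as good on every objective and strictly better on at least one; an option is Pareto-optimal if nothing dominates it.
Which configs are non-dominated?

S1, S4, S5, S7, S8

S1: not dominated.
S2: dominated by S8 (storage 49≥5, write latency 40.8≤46.5, read latency 1.6≤24.5, cost 738≤897).
S3: dominated by S7 (storage 30≥8, write latency 67.4≤74.0, read latency 8.3≤41.0, cost 79≤721).
S4: not dominated.
S5: not dominated (best write latency).
S6: dominated by S2 (storage 5≥1, write latency 46.5≤71.3, read latency 24.5≤42.1, cost 897≤1605).
S7: not dominated (best cost).
S8: not dominated (best storage).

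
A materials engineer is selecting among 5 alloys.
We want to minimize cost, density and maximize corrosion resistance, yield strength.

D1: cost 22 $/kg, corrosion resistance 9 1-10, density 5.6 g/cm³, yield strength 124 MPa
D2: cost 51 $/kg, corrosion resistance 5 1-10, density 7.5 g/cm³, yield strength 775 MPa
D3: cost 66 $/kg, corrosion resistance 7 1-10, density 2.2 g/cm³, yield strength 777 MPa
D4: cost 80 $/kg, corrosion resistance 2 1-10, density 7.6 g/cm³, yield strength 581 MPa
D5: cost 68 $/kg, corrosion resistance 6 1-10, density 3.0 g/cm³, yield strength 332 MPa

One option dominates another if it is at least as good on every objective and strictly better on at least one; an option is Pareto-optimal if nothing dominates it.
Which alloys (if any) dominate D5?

D3

D3: cost 66≤68, corrosion resistance 7≥6, density 2.2≤3.0, yield strength 777≥332 — dominates D5.
Others (D1, D2, D4) are each worse than D5 on at least one objective.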